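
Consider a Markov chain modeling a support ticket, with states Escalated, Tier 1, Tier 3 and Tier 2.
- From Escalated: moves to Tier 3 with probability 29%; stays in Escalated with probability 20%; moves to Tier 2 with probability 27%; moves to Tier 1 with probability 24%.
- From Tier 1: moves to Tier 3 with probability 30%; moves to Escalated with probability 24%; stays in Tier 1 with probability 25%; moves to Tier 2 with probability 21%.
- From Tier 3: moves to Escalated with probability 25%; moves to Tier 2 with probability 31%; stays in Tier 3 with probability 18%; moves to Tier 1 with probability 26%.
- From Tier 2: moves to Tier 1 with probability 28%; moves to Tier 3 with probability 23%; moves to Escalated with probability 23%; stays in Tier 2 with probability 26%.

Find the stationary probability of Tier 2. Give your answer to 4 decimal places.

0.2619

Let the stationary distribution be π with π = πP and π_1 + π_2 + π_3 + π_4 = 1.
π_1 = 0.2·π_1 + 0.24·π_2 + 0.25·π_3 + 0.23·π_4
π_2 = 0.24·π_1 + 0.25·π_2 + 0.26·π_3 + 0.28·π_4
π_3 = 0.29·π_1 + 0.3·π_2 + 0.18·π_3 + 0.23·π_4
Solving with the normalization constraint gives π = (0.2306, 0.2580, 0.2494, 0.2619).
So the stationary probability of Tier 2 is 0.2619.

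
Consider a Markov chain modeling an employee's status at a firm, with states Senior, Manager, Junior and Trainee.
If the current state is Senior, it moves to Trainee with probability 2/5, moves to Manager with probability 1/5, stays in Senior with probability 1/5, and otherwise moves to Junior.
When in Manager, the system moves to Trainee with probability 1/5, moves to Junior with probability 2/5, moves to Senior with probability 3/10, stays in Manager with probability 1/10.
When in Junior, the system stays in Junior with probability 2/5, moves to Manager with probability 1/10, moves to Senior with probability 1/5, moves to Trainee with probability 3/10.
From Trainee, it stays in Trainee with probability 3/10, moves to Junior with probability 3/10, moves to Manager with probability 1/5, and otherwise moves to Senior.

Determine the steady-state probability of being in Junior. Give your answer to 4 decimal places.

Let the stationary distribution be π with π = πP and π_1 + π_2 + π_3 + π_4 = 1.
π_1 = 0.2·π_1 + 0.3·π_2 + 0.2·π_3 + 0.2·π_4
π_2 = 0.2·π_1 + 0.1·π_2 + 0.1·π_3 + 0.2·π_4
π_3 = 0.2·π_1 + 0.4·π_2 + 0.4·π_3 + 0.3·π_4
Solving with the normalization constraint gives π = (0.2152, 0.1522, 0.3263, 0.3063).
So the stationary probability of Junior is 0.3263.

0.3263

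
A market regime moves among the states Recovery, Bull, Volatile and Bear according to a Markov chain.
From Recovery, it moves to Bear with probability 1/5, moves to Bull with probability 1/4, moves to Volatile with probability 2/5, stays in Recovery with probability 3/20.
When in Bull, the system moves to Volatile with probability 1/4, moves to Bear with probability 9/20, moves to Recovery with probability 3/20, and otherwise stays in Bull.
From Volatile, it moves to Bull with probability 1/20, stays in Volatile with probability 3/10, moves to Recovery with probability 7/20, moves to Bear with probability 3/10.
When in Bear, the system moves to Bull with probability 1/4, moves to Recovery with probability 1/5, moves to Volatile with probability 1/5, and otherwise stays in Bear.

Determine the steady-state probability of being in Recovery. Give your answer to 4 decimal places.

0.2223

Let the stationary distribution be π with π = πP and π_1 + π_2 + π_3 + π_4 = 1.
π_1 = 0.15·π_1 + 0.15·π_2 + 0.35·π_3 + 0.2·π_4
π_2 = 0.25·π_1 + 0.15·π_2 + 0.05·π_3 + 0.25·π_4
π_3 = 0.4·π_1 + 0.25·π_2 + 0.3·π_3 + 0.2·π_4
Solving with the normalization constraint gives π = (0.2223, 0.1761, 0.2814, 0.3202).
So the stationary probability of Recovery is 0.2223.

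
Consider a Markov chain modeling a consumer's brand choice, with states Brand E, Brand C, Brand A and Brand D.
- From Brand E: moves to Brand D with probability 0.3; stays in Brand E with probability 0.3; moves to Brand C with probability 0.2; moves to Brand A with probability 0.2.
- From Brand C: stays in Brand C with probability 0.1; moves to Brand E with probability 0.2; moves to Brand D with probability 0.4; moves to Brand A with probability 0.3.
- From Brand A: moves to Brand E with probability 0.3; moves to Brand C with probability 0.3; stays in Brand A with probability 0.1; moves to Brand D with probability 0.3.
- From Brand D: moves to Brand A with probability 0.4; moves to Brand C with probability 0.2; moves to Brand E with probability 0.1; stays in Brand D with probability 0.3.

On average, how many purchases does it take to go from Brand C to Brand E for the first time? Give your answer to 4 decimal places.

Let t(s) be the expected number of purchases to first reach Brand E from state s, with t(Brand E) = 0. Conditioning on the first purchase:
t(Brand C) = 1 + 0.1·t(Brand C) + 0.3·t(Brand A) + 0.4·t(Brand D)
t(Brand A) = 1 + 0.3·t(Brand C) + 0.1·t(Brand A) + 0.3·t(Brand D)
t(Brand D) = 1 + 0.2·t(Brand C) + 0.4·t(Brand A) + 0.3·t(Brand D)
Solving: t(Brand C) = 5.1550, t(Brand A) = 4.6899, t(Brand D) = 5.5814.
Expected purchases from Brand C to Brand E: 5.1550.

5.1550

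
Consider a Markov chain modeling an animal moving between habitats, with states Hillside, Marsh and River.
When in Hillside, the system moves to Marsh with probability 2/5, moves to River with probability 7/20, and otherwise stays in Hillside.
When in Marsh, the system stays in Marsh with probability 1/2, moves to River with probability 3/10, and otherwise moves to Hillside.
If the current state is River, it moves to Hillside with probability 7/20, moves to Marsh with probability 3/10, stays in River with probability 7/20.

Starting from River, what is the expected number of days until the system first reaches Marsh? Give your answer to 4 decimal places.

Let t(s) be the expected number of days to first reach Marsh from state s, with t(Marsh) = 0. Conditioning on the first day:
t(Hillside) = 1 + 0.25·t(Hillside) + 0.35·t(River)
t(River) = 1 + 0.35·t(Hillside) + 0.35·t(River)
Solving: t(Hillside) = 2.7397, t(River) = 3.0137.
Expected days from River to Marsh: 3.0137.

3.0137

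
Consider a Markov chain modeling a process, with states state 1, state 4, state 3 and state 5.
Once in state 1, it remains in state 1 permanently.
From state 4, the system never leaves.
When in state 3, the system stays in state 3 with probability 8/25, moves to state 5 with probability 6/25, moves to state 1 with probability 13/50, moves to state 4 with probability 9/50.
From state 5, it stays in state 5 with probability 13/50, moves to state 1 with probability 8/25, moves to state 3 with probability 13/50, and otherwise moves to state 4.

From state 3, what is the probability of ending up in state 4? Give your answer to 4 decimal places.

0.3893

Let h(s) be the probability of absorption at state 4 starting from transient state s. Then h(state 4) = 1 and h(state 1) = 0. By first-step analysis:
h(state 3) = 0.26·0 + 0.18·1 + 0.32·h(state 3) + 0.24·h(state 5)
h(state 5) = 0.32·0 + 0.16·1 + 0.26·h(state 3) + 0.26·h(state 5)
Solving: h(state 3) = 0.3893, h(state 5) = 0.3530.
Starting from state 3, the probability is 0.3893.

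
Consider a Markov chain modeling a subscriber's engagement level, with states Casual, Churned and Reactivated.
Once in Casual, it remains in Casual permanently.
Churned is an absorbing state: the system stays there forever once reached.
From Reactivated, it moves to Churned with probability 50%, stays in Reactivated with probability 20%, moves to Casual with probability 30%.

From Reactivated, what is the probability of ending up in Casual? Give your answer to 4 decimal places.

Let h(s) be the probability of absorption at Casual starting from transient state s. Then h(Casual) = 1 and h(Churned) = 0. By first-step analysis:
h(Reactivated) = 0.3·1 + 0.5·0 + 0.2·h(Reactivated)
Solving: h(Reactivated) = 0.3750.
Starting from Reactivated, the probability is 0.3750.

0.3750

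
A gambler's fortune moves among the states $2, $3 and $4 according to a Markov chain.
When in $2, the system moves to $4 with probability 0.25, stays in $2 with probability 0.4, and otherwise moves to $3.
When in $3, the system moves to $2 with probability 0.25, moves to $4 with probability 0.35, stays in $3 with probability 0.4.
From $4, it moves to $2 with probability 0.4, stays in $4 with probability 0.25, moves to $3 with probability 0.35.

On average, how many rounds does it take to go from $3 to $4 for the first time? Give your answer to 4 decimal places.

Let t(s) be the expected number of rounds to first reach $4 from state s, with t($4) = 0. Conditioning on the first round:
t($2) = 1 + 0.4·t($2) + 0.35·t($3)
t($3) = 1 + 0.25·t($2) + 0.4·t($3)
Solving: t($2) = 3.4862, t($3) = 3.1193.
Expected rounds from $3 to $4: 3.1193.

3.1193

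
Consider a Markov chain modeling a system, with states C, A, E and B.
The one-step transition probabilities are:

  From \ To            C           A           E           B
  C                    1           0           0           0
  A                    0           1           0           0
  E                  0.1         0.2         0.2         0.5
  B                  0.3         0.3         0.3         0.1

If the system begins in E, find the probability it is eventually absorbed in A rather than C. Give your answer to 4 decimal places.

0.5789

Let h(s) be the probability of absorption at A starting from transient state s. Then h(A) = 1 and h(C) = 0. By first-step analysis:
h(E) = 0.1·0 + 0.2·1 + 0.2·h(E) + 0.5·h(B)
h(B) = 0.3·0 + 0.3·1 + 0.3·h(E) + 0.1·h(B)
Solving: h(E) = 0.5789, h(B) = 0.5263.
Starting from E, the probability is 0.5789.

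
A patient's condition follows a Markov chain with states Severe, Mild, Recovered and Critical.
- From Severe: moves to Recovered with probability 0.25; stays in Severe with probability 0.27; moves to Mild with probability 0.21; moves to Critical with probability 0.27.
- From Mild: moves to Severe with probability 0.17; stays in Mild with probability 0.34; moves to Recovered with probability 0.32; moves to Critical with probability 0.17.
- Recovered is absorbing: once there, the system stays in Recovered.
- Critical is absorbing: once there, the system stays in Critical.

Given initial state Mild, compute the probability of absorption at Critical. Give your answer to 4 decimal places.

0.3811

Let h(s) be the probability of absorption at Critical starting from transient state s. Then h(Critical) = 1 and h(Recovered) = 0. By first-step analysis:
h(Severe) = 0.27·h(Severe) + 0.21·h(Mild) + 0.25·0 + 0.27·1
h(Mild) = 0.17·h(Severe) + 0.34·h(Mild) + 0.32·0 + 0.17·1
Solving: h(Severe) = 0.4795, h(Mild) = 0.3811.
Starting from Mild, the probability is 0.3811.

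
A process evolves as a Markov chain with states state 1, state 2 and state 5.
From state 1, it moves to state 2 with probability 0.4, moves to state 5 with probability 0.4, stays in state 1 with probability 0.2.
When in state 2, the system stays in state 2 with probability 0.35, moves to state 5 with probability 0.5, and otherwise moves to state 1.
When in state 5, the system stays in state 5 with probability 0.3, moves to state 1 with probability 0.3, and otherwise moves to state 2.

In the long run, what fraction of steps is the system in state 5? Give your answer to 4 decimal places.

Let the stationary distribution be π with π = πP and π_1 + π_2 + π_3 = 1.
π_1 = 0.2·π_1 + 0.15·π_2 + 0.3·π_3
π_2 = 0.4·π_1 + 0.35·π_2 + 0.4·π_3
Solving with the normalization constraint gives π = (0.2208, 0.3810, 0.3983).
So the stationary probability of state 5 is 0.3983.

0.3983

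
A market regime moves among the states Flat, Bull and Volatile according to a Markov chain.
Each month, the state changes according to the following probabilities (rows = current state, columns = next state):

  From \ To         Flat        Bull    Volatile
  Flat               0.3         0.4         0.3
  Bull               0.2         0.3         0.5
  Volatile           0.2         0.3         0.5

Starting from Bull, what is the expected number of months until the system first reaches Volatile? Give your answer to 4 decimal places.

Let t(s) be the expected number of months to first reach Volatile from state s, with t(Volatile) = 0. Conditioning on the first month:
t(Flat) = 1 + 0.3·t(Flat) + 0.4·t(Bull)
t(Bull) = 1 + 0.2·t(Flat) + 0.3·t(Bull)
Solving: t(Flat) = 2.6829, t(Bull) = 2.1951.
Expected months from Bull to Volatile: 2.1951.

2.1951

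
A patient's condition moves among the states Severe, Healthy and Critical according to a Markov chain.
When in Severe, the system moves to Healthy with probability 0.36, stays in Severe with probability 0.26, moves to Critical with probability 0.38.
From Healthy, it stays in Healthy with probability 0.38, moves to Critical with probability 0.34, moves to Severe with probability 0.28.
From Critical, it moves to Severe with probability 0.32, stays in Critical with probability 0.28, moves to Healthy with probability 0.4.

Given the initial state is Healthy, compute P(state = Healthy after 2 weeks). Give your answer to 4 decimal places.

Sum over the intermediate state after 1 week:
P = P(Healthy→Severe)·P(Severe→Healthy) + P(Healthy→Healthy)·P(Healthy→Healthy) + P(Healthy→Critical)·P(Critical→Healthy)
  = 0.28×0.36 + 0.38×0.38 + 0.34×0.4
  = 0.1008 + 0.1444 + 0.1360 = 0.3812

0.3812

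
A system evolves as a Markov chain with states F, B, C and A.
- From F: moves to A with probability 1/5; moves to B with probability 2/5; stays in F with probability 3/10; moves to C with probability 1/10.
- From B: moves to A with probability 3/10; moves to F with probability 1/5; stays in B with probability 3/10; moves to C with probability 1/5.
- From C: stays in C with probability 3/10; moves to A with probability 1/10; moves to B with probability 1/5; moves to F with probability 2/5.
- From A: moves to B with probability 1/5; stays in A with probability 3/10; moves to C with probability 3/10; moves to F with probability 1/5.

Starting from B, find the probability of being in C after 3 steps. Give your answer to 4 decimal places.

0.2210

Propagate the distribution vector 3 steps from B.
After 0 steps: (0.0000, 1.0000, 0.0000, 0.0000)
After 1 step: (0.2000, 0.3000, 0.2000, 0.3000)
After 2 steps: (0.2600, 0.2700, 0.2300, 0.2400)
After 3 steps: (0.2720, 0.2790, 0.2210, 0.2280)
P(in C after 3 steps) = 0.2210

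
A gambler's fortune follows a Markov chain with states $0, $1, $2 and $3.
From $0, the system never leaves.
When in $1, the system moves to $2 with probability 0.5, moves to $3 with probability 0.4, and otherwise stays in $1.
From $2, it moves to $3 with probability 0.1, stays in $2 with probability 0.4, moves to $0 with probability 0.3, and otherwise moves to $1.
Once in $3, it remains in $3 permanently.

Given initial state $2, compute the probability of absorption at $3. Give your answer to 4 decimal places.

Let h(s) be the probability of absorption at $3 starting from transient state s. Then h($3) = 1 and h($0) = 0. By first-step analysis:
h($1) = 0.1·h($1) + 0.5·h($2) + 0.4·1
h($2) = 0.3·0 + 0.2·h($1) + 0.4·h($2) + 0.1·1
Solving: h($1) = 0.6591, h($2) = 0.3864.
Starting from $2, the probability is 0.3864.

0.3864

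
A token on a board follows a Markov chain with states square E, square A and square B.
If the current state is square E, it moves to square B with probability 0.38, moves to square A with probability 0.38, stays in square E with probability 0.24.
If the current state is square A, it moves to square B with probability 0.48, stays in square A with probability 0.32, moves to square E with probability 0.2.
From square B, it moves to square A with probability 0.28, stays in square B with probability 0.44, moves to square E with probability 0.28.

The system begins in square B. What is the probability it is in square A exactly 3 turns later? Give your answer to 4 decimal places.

0.3174

Propagate the distribution vector 3 turns from square B.
After 0 turns: (0.0000, 0.0000, 1.0000)
After 1 turn: (0.2800, 0.2800, 0.4400)
After 2 turns: (0.2464, 0.3192, 0.4344)
After 3 turns: (0.2446, 0.3174, 0.4380)
P(in square A after 3 turns) = 0.3174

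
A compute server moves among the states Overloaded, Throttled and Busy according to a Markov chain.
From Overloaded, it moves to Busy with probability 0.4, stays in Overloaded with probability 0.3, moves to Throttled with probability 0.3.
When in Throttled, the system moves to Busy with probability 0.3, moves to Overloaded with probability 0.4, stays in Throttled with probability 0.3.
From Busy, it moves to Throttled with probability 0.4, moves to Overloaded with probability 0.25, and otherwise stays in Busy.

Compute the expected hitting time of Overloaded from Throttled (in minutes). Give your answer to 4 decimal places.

Let t(s) be the expected number of minutes to first reach Overloaded from state s, with t(Overloaded) = 0. Conditioning on the first minute:
t(Throttled) = 1 + 0.3·t(Throttled) + 0.3·t(Busy)
t(Busy) = 1 + 0.4·t(Throttled) + 0.35·t(Busy)
Solving: t(Throttled) = 2.8358, t(Busy) = 3.2836.
Expected minutes from Throttled to Overloaded: 2.8358.

2.8358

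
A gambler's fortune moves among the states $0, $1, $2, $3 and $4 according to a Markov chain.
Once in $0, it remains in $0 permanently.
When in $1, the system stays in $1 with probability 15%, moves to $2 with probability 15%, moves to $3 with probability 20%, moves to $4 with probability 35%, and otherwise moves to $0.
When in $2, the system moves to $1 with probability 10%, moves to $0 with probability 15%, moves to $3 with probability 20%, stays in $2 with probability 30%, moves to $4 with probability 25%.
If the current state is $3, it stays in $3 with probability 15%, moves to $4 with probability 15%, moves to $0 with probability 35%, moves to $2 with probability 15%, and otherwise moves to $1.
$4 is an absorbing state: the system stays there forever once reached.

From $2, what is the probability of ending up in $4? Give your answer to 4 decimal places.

0.5642

Let h(s) be the probability of absorption at $4 starting from transient state s. Then h($4) = 1 and h($0) = 0. By first-step analysis:
h($1) = 0.15·0 + 0.15·h($1) + 0.15·h($2) + 0.2·h($3) + 0.35·1
h($2) = 0.15·0 + 0.1·h($1) + 0.3·h($2) + 0.2·h($3) + 0.25·1
h($3) = 0.35·0 + 0.2·h($1) + 0.15·h($2) + 0.15·h($3) + 0.15·1
Solving: h($1) = 0.6100, h($2) = 0.5642, h($3) = 0.4196.
Starting from $2, the probability is 0.5642.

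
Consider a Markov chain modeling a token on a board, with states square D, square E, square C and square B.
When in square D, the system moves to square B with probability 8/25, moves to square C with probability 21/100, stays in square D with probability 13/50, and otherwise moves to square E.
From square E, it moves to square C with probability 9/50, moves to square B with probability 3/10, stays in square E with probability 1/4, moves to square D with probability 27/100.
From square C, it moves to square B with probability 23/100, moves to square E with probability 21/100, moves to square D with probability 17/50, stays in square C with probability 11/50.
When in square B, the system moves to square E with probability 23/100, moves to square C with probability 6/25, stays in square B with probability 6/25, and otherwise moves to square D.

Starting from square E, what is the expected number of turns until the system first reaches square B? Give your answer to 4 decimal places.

Let t(s) be the expected number of turns to first reach square B from state s, with t(square B) = 0. Conditioning on the first turn:
t(square D) = 1 + 0.26·t(square D) + 0.21·t(square E) + 0.21·t(square C)
t(square E) = 1 + 0.27·t(square D) + 0.25·t(square E) + 0.18·t(square C)
t(square C) = 1 + 0.34·t(square D) + 0.21·t(square E) + 0.22·t(square C)
Solving: t(square D) = 3.3655, t(square E) = 3.4261, t(square C) = 3.6715.
Expected turns from square E to square B: 3.4261.

3.4261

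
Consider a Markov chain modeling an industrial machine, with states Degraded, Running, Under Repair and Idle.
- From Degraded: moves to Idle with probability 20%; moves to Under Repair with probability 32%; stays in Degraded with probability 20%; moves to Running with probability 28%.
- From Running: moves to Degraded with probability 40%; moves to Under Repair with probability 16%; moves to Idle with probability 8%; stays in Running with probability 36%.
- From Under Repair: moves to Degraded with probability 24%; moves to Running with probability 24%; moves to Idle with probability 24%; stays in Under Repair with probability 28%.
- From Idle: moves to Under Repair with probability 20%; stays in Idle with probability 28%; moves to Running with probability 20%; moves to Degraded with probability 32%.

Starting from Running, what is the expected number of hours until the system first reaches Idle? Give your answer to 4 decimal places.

Let t(s) be the expected number of hours to first reach Idle from state s, with t(Idle) = 0. Conditioning on the first hour:
t(Degraded) = 1 + 0.2·t(Degraded) + 0.28·t(Running) + 0.32·t(Under Repair)
t(Running) = 1 + 0.4·t(Degraded) + 0.36·t(Running) + 0.16·t(Under Repair)
t(Under Repair) = 1 + 0.24·t(Degraded) + 0.24·t(Running) + 0.28·t(Under Repair)
Solving: t(Degraded) = 5.7028, t(Running) = 6.4900, t(Under Repair) = 5.4531.
Expected hours from Running to Idle: 6.4900.

6.4900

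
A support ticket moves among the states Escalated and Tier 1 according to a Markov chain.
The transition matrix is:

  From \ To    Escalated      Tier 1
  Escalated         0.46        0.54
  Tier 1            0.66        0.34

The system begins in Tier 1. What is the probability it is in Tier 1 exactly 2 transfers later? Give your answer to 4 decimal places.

Sum over the intermediate state after 1 transfer:
P = P(Tier 1→Escalated)·P(Escalated→Tier 1) + P(Tier 1→Tier 1)·P(Tier 1→Tier 1)
  = 0.66×0.54 + 0.34×0.34
  = 0.3564 + 0.1156 = 0.4720

0.4720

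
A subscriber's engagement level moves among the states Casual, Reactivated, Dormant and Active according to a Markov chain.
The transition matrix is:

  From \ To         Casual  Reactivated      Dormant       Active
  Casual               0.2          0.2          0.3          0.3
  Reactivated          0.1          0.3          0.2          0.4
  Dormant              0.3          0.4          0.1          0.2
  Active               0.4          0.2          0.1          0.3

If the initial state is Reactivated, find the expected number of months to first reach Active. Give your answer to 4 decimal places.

Let t(s) be the expected number of months to first reach Active from state s, with t(Active) = 0. Conditioning on the first month:
t(Casual) = 1 + 0.2·t(Casual) + 0.2·t(Reactivated) + 0.3·t(Dormant)
t(Reactivated) = 1 + 0.1·t(Casual) + 0.3·t(Reactivated) + 0.2·t(Dormant)
t(Dormant) = 1 + 0.3·t(Casual) + 0.4·t(Reactivated) + 0.1·t(Dormant)
Solving: t(Casual) = 3.2836, t(Reactivated) = 2.8955, t(Dormant) = 3.4925.
Expected months from Reactivated to Active: 2.8955.

2.8955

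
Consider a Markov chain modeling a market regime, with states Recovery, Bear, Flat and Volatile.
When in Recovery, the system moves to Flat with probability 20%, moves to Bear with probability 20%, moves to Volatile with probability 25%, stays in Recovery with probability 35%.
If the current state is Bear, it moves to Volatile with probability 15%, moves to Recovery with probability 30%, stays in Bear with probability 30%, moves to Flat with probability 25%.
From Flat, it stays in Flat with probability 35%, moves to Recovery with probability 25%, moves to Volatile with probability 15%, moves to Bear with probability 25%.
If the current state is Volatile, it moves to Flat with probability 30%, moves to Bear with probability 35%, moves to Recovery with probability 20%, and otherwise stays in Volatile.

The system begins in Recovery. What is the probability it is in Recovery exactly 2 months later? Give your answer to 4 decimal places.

0.2825

Propagate the distribution vector 2 months from Recovery.
After 0 months: (1.0000, 0.0000, 0.0000, 0.0000)
After 1 month: (0.3500, 0.2000, 0.2000, 0.2500)
After 2 months: (0.2825, 0.2675, 0.2650, 0.1850)
P(in Recovery after 2 months) = 0.2825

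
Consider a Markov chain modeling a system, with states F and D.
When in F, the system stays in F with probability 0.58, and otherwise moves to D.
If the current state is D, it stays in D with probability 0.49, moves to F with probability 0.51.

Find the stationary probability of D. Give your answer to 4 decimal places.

0.4516

Let the stationary distribution be π with π = πP and π_1 + π_2 = 1.
π_1 = 0.58·π_1 + 0.51·π_2
Solving with the normalization constraint gives π = (0.5484, 0.4516).
So the stationary probability of D is 0.4516.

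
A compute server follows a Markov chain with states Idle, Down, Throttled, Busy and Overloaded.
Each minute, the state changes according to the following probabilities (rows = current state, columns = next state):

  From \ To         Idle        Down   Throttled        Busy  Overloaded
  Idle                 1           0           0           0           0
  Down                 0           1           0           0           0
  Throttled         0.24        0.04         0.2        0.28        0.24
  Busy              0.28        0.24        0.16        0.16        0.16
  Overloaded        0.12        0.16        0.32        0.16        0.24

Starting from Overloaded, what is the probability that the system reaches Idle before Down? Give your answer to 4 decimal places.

Let h(s) be the probability of absorption at Idle starting from transient state s. Then h(Idle) = 1 and h(Down) = 0. By first-step analysis:
h(Throttled) = 0.24·1 + 0.04·0 + 0.2·h(Throttled) + 0.28·h(Busy) + 0.24·h(Overloaded)
h(Busy) = 0.28·1 + 0.24·0 + 0.16·h(Throttled) + 0.16·h(Busy) + 0.16·h(Overloaded)
h(Overloaded) = 0.12·1 + 0.16·0 + 0.32·h(Throttled) + 0.16·h(Busy) + 0.24·h(Overloaded)
Solving: h(Throttled) = 0.6653, h(Busy) = 0.5662, h(Overloaded) = 0.5572.
Starting from Overloaded, the probability is 0.5572.

0.5572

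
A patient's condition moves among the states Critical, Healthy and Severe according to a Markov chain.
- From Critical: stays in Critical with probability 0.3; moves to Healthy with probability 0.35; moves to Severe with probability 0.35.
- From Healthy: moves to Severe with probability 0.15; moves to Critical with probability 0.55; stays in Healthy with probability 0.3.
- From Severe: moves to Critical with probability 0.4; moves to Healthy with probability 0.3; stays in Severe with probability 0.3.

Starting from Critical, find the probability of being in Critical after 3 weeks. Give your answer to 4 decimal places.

0.4050

Propagate the distribution vector 3 weeks from Critical.
After 0 weeks: (1.0000, 0.0000, 0.0000)
After 1 week: (0.3000, 0.3500, 0.3500)
After 2 weeks: (0.4225, 0.3150, 0.2625)
After 3 weeks: (0.4050, 0.3211, 0.2739)
P(in Critical after 3 weeks) = 0.4050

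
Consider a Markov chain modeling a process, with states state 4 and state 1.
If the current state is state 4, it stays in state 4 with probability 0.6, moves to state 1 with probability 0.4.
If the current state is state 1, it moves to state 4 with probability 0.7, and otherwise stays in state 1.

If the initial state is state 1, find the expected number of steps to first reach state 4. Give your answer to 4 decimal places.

Let t(s) be the expected number of steps to first reach state 4 from state s, with t(state 4) = 0. Conditioning on the first step:
t(state 1) = 1 + 0.3·t(state 1)
Solving: t(state 1) = 1.4286.
Expected steps from state 1 to state 4: 1.4286.

1.4286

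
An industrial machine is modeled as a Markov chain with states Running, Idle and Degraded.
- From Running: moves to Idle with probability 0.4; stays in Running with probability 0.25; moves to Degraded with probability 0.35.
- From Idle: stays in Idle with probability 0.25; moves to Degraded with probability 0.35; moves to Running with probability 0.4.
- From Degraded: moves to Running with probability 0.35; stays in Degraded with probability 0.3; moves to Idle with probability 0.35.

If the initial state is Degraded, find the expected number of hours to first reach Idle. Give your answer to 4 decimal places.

2.7329

Let t(s) be the expected number of hours to first reach Idle from state s, with t(Idle) = 0. Conditioning on the first hour:
t(Running) = 1 + 0.25·t(Running) + 0.35·t(Degraded)
t(Degraded) = 1 + 0.35·t(Running) + 0.3·t(Degraded)
Solving: t(Running) = 2.6087, t(Degraded) = 2.7329.
Expected hours from Degraded to Idle: 2.7329.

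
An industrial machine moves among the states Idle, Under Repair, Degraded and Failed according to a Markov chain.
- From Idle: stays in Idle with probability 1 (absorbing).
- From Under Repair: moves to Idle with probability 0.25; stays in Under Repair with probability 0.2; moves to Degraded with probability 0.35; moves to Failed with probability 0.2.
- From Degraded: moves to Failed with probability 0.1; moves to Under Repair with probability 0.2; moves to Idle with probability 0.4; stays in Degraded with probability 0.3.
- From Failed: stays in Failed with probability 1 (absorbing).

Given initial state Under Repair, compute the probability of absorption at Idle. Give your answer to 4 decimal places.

Let h(s) be the probability of absorption at Idle starting from transient state s. Then h(Idle) = 1 and h(Failed) = 0. By first-step analysis:
h(Under Repair) = 0.25·1 + 0.2·h(Under Repair) + 0.35·h(Degraded) + 0.2·0
h(Degraded) = 0.4·1 + 0.2·h(Under Repair) + 0.3·h(Degraded) + 0.1·0
Solving: h(Under Repair) = 0.6429, h(Degraded) = 0.7551.
Starting from Under Repair, the probability is 0.6429.

0.6429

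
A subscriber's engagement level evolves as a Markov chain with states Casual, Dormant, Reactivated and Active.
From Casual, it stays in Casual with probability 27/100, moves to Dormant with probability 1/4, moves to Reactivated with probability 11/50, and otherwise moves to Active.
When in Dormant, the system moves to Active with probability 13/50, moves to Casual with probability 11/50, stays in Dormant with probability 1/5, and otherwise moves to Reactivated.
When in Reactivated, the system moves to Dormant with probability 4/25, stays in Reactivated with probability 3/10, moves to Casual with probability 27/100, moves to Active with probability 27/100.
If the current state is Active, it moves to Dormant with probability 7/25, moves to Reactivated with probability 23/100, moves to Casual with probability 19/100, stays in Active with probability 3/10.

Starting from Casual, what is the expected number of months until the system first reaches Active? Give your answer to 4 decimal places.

Let t(s) be the expected number of months to first reach Active from state s, with t(Active) = 0. Conditioning on the first month:
t(Casual) = 1 + 0.27·t(Casual) + 0.25·t(Dormant) + 0.22·t(Reactivated)
t(Dormant) = 1 + 0.22·t(Casual) + 0.2·t(Dormant) + 0.32·t(Reactivated)
t(Reactivated) = 1 + 0.27·t(Casual) + 0.16·t(Dormant) + 0.3·t(Reactivated)
Solving: t(Casual) = 3.8077, t(Dormant) = 3.8038, t(Reactivated) = 3.7667.
Expected months from Casual to Active: 3.8077.

3.8077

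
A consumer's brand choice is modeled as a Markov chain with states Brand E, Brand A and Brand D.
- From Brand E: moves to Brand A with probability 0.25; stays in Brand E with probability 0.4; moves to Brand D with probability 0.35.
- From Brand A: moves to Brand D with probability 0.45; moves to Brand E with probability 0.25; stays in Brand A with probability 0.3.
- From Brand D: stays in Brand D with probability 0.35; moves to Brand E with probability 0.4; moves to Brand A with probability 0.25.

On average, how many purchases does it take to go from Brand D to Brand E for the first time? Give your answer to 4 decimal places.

Let t(s) be the expected number of purchases to first reach Brand E from state s, with t(Brand E) = 0. Conditioning on the first purchase:
t(Brand A) = 1 + 0.3·t(Brand A) + 0.45·t(Brand D)
t(Brand D) = 1 + 0.25·t(Brand A) + 0.35·t(Brand D)
Solving: t(Brand A) = 3.2117, t(Brand D) = 2.7737.
Expected purchases from Brand D to Brand E: 2.7737.

2.7737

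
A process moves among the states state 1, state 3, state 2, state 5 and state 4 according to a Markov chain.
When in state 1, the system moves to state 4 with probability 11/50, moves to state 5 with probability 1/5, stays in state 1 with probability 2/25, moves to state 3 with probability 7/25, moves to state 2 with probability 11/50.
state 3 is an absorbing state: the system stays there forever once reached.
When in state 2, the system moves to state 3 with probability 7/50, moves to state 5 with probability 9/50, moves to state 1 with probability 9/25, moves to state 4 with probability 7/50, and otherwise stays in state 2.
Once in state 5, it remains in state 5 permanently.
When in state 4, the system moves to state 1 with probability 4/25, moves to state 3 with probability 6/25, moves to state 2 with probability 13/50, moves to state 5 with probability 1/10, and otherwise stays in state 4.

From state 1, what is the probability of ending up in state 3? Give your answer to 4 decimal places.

Let h(s) be the probability of absorption at state 3 starting from transient state s. Then h(state 3) = 1 and h(state 5) = 0. By first-step analysis:
h(state 1) = 0.08·h(state 1) + 0.28·1 + 0.22·h(state 2) + 0.2·0 + 0.22·h(state 4)
h(state 2) = 0.36·h(state 1) + 0.14·1 + 0.18·h(state 2) + 0.18·0 + 0.14·h(state 4)
h(state 4) = 0.16·h(state 1) + 0.24·1 + 0.26·h(state 2) + 0.1·0 + 0.24·h(state 4)
Solving: h(state 1) = 0.5794, h(state 2) = 0.5309, h(state 4) = 0.6194.
Starting from state 1, the probability is 0.5794.

0.5794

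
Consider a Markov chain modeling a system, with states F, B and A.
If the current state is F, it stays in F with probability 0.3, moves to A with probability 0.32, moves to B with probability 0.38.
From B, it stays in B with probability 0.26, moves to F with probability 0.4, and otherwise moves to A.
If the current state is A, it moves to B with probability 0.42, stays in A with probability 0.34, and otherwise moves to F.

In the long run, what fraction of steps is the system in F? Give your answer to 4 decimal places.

0.3151

Let the stationary distribution be π with π = πP and π_1 + π_2 + π_3 = 1.
π_1 = 0.3·π_1 + 0.4·π_2 + 0.24·π_3
π_2 = 0.38·π_1 + 0.26·π_2 + 0.42·π_3
Solving with the normalization constraint gives π = (0.3151, 0.3512, 0.3337).
So the stationary probability of F is 0.3151.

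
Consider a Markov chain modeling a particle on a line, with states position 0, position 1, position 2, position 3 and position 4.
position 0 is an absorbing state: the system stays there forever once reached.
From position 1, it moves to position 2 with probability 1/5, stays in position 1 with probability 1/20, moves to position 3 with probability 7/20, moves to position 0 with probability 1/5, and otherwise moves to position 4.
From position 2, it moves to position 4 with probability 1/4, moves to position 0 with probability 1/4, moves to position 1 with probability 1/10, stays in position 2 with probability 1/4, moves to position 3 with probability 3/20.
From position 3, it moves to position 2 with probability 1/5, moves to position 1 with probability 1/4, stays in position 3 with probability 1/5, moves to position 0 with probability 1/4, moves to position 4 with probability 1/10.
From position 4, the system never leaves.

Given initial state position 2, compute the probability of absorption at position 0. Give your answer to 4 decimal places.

Let h(s) be the probability of absorption at position 0 starting from transient state s. Then h(position 0) = 1 and h(position 4) = 0. By first-step analysis:
h(position 1) = 0.2·1 + 0.05·h(position 1) + 0.2·h(position 2) + 0.35·h(position 3) + 0.2·0
h(position 2) = 0.25·1 + 0.1·h(position 1) + 0.25·h(position 2) + 0.15·h(position 3) + 0.25·0
h(position 3) = 0.25·1 + 0.25·h(position 1) + 0.2·h(position 2) + 0.2·h(position 3) + 0.1·0
Solving: h(position 1) = 0.5493, h(position 2) = 0.5299, h(position 3) = 0.6166.
Starting from position 2, the probability is 0.5299.

0.5299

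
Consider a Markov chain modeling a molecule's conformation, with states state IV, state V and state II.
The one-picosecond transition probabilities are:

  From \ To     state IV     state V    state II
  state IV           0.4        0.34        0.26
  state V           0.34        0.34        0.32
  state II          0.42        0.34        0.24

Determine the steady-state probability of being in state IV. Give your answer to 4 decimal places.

0.3851

Let the stationary distribution be π with π = πP and π_1 + π_2 + π_3 = 1.
π_1 = 0.4·π_1 + 0.34·π_2 + 0.42·π_3
π_2 = 0.34·π_1 + 0.34·π_2 + 0.34·π_3
Solving with the normalization constraint gives π = (0.3851, 0.3400, 0.2749).
So the stationary probability of state IV is 0.3851.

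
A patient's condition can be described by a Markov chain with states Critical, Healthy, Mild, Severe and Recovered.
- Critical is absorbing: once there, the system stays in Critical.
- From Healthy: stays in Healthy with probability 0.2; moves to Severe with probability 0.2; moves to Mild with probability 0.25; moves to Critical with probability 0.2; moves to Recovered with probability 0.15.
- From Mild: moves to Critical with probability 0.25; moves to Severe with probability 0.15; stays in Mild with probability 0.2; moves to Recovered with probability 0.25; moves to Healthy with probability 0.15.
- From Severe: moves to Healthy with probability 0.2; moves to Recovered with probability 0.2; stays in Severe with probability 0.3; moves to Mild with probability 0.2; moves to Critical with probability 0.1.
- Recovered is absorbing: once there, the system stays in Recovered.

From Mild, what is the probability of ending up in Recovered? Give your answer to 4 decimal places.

0.5117

Let h(s) be the probability of absorption at Recovered starting from transient state s. Then h(Recovered) = 1 and h(Critical) = 0. By first-step analysis:
h(Healthy) = 0.2·0 + 0.2·h(Healthy) + 0.25·h(Mild) + 0.2·h(Severe) + 0.15·1
h(Mild) = 0.25·0 + 0.15·h(Healthy) + 0.2·h(Mild) + 0.15·h(Severe) + 0.25·1
h(Severe) = 0.1·0 + 0.2·h(Healthy) + 0.2·h(Mild) + 0.3·h(Severe) + 0.2·1
Solving: h(Healthy) = 0.4904, h(Mild) = 0.5117, h(Severe) = 0.5720.
Starting from Mild, the probability is 0.5117.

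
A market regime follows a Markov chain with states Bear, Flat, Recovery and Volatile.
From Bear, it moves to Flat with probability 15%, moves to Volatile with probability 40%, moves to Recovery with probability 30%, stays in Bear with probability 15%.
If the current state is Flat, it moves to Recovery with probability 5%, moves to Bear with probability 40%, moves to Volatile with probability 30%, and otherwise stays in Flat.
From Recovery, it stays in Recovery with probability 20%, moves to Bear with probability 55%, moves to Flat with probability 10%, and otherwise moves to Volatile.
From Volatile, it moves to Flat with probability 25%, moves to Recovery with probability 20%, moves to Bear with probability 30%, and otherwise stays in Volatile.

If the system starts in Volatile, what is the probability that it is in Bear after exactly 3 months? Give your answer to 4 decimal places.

Propagate the distribution vector 3 months from Volatile.
After 0 months: (0.0000, 0.0000, 0.0000, 1.0000)
After 1 month: (0.3000, 0.2500, 0.2000, 0.2500)
After 2 months: (0.3300, 0.1900, 0.1925, 0.2875)
After 3 months: (0.3176, 0.1881, 0.2045, 0.2898)
P(in Bear after 3 months) = 0.3176

0.3176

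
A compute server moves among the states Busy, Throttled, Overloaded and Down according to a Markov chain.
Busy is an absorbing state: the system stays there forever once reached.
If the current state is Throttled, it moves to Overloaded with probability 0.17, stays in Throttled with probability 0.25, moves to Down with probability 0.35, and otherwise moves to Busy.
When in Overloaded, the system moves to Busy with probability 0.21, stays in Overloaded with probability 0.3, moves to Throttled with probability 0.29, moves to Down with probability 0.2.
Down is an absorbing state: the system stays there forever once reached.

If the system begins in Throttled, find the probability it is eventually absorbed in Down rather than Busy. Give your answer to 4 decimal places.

0.5865

Let h(s) be the probability of absorption at Down starting from transient state s. Then h(Down) = 1 and h(Busy) = 0. By first-step analysis:
h(Throttled) = 0.23·0 + 0.25·h(Throttled) + 0.17·h(Overloaded) + 0.35·1
h(Overloaded) = 0.21·0 + 0.29·h(Throttled) + 0.3·h(Overloaded) + 0.2·1
Solving: h(Throttled) = 0.5865, h(Overloaded) = 0.5287.
Starting from Throttled, the probability is 0.5865.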